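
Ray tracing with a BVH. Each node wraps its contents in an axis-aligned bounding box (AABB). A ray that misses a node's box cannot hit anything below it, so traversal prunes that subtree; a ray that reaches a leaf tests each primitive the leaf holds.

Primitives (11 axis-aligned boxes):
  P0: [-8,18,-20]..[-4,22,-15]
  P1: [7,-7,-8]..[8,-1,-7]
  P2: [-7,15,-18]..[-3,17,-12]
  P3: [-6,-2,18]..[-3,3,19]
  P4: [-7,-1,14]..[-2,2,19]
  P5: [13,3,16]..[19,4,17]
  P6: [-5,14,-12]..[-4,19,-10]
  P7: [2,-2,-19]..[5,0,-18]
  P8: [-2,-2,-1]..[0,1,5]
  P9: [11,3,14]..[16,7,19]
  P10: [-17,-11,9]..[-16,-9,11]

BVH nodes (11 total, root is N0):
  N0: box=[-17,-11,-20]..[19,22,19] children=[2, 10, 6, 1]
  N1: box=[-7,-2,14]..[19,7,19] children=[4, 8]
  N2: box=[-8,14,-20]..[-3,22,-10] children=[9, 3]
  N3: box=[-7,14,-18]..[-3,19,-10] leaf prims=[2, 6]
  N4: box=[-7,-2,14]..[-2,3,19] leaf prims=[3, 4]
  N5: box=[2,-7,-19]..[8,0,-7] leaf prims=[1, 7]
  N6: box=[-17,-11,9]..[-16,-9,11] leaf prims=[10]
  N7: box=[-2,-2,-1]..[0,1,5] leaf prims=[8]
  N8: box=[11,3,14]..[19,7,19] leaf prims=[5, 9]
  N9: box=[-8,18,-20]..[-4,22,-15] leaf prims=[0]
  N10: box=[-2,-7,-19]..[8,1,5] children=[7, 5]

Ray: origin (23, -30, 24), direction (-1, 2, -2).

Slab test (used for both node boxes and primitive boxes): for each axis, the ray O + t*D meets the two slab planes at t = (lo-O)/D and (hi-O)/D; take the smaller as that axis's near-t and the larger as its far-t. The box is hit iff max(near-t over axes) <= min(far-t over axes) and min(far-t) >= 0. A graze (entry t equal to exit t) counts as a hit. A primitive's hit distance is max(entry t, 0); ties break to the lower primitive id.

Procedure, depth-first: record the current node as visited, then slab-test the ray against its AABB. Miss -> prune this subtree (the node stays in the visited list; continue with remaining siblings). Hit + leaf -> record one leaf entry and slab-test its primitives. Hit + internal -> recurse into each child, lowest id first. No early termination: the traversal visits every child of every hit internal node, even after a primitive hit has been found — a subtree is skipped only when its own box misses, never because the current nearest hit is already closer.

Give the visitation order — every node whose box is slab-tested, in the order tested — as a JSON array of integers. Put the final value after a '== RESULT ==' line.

Walk:
N0 x:[4,40] y:[19/2,26] z:[5/2,22] -> hit [19/2,22], descend [1, 2, 6, 10]
  N1 x:[4,30] y:[14,37/2] z:[5/2,5] -> miss, prune
  N2 x:[26,31] y:[22,26] z:[17,22] -> miss, prune
  N6 x:[39,40] y:[19/2,21/2] z:[13/2,15/2] -> miss, prune
  N10 x:[15,25] y:[23/2,31/2] z:[19/2,43/2] -> hit [15,31/2], descend [5, 7]
    N5 x:[15,21] y:[23/2,15] z:[31/2,43/2] -> miss, prune
    N7 x:[23,25] y:[14,31/2] z:[19/2,25/2] -> miss, prune

Summary -> nodes [0, 1, 2, 6, 10, 5, 7]; box-tests=7; leaf-entries=0; first=miss

== RESULT ==
[0, 1, 2, 6, 10, 5, 7]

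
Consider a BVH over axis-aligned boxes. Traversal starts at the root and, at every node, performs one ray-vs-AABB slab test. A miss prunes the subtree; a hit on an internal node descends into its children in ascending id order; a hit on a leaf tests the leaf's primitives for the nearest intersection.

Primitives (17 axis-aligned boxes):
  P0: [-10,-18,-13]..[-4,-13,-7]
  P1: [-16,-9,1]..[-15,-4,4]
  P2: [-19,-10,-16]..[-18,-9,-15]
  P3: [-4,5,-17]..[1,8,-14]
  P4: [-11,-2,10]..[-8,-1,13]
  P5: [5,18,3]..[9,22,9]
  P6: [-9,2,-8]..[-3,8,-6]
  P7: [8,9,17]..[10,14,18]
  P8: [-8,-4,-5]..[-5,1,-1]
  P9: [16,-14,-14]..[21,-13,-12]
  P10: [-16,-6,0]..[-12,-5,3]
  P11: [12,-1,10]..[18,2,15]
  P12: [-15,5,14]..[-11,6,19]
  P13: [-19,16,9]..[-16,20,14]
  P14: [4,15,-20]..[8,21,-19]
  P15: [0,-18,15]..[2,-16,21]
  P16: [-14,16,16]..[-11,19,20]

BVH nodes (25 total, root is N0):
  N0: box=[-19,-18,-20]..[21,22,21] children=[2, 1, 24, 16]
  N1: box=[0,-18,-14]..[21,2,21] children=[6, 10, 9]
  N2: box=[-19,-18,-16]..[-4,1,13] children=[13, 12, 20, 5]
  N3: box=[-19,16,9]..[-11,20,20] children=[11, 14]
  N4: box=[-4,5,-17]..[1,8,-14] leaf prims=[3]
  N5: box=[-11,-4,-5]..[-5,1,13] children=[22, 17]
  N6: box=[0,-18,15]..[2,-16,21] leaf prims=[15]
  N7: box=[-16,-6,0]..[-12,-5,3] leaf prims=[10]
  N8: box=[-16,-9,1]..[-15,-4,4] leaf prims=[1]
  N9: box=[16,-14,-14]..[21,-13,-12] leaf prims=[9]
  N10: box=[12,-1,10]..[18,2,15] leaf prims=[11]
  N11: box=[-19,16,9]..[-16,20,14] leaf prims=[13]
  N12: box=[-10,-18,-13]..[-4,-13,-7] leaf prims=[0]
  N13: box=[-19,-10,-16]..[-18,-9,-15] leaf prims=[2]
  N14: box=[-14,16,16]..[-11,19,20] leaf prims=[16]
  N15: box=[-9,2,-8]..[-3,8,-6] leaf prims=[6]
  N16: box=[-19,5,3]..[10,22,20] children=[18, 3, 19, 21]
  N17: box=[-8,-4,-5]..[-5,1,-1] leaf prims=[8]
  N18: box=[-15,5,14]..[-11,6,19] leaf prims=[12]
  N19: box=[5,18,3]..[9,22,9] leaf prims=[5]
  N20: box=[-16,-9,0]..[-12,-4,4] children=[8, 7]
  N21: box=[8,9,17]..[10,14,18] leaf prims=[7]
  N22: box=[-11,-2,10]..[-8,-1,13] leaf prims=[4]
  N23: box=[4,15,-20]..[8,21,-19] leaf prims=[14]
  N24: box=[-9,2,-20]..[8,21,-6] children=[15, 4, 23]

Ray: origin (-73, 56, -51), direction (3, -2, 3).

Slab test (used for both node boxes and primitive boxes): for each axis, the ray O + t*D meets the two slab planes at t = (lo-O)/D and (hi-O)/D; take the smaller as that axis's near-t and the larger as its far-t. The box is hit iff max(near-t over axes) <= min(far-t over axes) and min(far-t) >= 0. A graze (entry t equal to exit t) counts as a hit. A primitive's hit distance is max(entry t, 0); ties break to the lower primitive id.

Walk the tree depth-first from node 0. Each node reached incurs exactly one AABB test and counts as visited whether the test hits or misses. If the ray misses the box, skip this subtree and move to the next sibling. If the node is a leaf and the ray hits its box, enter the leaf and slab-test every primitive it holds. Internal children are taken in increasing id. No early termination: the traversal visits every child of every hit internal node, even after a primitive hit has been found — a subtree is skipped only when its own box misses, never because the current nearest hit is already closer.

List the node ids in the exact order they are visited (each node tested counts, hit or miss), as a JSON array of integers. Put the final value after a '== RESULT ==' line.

Traverse from the root:
N0 x:[18,94/3] y:[17,37] z:[31/3,24] -> hit [18,24], descend [1, 2, 16, 24]
  N1 x:[73/3,94/3] y:[27,37] z:[37/3,24] -> miss, prune
  N2 x:[18,23] y:[55/2,37] z:[35/3,64/3] -> miss, prune
  N16 x:[18,83/3] y:[17,51/2] z:[18,71/3] -> hit [18,71/3], descend [3, 18, 19, 21]
    N3 x:[18,62/3] y:[18,20] z:[20,71/3] -> hit [20,20], descend [11, 14]
      N11 x:[18,19] y:[18,20] z:[20,65/3] -> miss, prune
      N14 x:[59/3,62/3] y:[37/2,20] z:[67/3,71/3] -> miss, prune
    N18 x:[58/3,62/3] y:[25,51/2] z:[65/3,70/3] -> miss, prune
    N19 x:[26,82/3] y:[17,19] z:[18,20] -> miss, prune
    N21 x:[27,83/3] y:[21,47/2] z:[68/3,23] -> miss, prune
  N24 x:[64/3,27] y:[35/2,27] z:[31/3,15] -> miss, prune

order=[0, 1, 2, 16, 3, 11, 14, 18, 19, 21, 24]  |boxes|=11  |leaves|=0  hit=miss

== RESULT ==
[0, 1, 2, 16, 3, 11, 14, 18, 19, 21, 24]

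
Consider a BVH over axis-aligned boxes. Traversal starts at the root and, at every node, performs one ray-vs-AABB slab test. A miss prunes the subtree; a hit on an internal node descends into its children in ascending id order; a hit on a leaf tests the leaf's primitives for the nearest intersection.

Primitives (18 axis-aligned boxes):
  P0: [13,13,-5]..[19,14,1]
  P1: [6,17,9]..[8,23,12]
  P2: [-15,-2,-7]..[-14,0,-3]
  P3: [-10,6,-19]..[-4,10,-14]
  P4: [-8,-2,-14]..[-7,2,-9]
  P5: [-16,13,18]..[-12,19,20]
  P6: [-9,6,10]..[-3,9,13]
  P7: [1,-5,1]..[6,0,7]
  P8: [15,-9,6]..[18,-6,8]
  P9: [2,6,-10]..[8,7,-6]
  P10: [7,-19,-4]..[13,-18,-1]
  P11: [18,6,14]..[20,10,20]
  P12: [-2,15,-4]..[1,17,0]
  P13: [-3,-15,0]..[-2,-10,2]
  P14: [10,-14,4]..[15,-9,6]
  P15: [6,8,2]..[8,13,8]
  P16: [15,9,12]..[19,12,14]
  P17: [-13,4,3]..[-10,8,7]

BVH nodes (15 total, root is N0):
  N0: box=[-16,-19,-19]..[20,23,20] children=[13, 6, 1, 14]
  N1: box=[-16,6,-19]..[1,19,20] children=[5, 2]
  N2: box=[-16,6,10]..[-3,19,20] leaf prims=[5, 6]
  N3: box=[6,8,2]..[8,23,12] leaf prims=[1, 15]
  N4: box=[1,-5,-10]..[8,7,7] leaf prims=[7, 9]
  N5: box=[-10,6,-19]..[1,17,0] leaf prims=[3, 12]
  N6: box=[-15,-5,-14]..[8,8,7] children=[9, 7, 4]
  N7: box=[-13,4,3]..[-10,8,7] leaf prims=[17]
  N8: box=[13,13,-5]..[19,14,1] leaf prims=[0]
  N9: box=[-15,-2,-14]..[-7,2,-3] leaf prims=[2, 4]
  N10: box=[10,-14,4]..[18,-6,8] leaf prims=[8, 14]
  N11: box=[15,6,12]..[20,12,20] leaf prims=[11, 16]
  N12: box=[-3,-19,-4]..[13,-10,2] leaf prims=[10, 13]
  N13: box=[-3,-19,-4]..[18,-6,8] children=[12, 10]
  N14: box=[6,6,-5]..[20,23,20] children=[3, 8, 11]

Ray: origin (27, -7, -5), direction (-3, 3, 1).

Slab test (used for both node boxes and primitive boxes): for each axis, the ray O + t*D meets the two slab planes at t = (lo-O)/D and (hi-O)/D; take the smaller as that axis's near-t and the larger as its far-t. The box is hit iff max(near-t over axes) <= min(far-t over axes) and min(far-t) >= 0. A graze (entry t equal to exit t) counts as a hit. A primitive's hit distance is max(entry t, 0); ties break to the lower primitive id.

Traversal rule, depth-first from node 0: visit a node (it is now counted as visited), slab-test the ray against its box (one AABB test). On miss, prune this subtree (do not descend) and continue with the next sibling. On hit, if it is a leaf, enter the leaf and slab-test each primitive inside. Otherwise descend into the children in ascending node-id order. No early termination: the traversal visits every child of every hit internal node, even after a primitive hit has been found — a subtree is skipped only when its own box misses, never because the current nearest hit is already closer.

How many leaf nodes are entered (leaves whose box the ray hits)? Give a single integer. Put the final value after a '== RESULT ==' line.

Trace the traversal:
N0 x:[7/3,43/3] y:[-4,10] z:[-14,25] -> hit [7/3,10], descend [1, 6, 13, 14]
  N1 x:[26/3,43/3] y:[13/3,26/3] z:[-14,25] -> hit [26/3,26/3], descend [2, 5]
    N2 x:[10,43/3] y:[13/3,26/3] z:[15,25] -> miss, prune
    N5 x:[26/3,37/3] y:[13/3,8] z:[-14,5] -> miss, prune
  N6 x:[19/3,14] y:[2/3,5] z:[-9,12] -> miss, prune
  N13 x:[3,10] y:[-4,1/3] z:[1,13] -> miss, prune
  N14 x:[7/3,7] y:[13/3,10] z:[0,25] -> hit [13/3,7], descend [3, 8, 11]
    N3 x:[19/3,7] y:[5,10] z:[7,17] -> hit [7,7] leaf, test {P1(miss), P15(miss)}
    N8 x:[8/3,14/3] y:[20/3,7] z:[0,6] -> miss, prune
    N11 x:[7/3,4] y:[13/3,19/3] z:[17,25] -> miss, prune

Visited [0, 1, 2, 5, 6, 13, 14, 3, 8, 11]. Tests: 10 box, 1 leaf. Nearest: miss.

== RESULT ==
1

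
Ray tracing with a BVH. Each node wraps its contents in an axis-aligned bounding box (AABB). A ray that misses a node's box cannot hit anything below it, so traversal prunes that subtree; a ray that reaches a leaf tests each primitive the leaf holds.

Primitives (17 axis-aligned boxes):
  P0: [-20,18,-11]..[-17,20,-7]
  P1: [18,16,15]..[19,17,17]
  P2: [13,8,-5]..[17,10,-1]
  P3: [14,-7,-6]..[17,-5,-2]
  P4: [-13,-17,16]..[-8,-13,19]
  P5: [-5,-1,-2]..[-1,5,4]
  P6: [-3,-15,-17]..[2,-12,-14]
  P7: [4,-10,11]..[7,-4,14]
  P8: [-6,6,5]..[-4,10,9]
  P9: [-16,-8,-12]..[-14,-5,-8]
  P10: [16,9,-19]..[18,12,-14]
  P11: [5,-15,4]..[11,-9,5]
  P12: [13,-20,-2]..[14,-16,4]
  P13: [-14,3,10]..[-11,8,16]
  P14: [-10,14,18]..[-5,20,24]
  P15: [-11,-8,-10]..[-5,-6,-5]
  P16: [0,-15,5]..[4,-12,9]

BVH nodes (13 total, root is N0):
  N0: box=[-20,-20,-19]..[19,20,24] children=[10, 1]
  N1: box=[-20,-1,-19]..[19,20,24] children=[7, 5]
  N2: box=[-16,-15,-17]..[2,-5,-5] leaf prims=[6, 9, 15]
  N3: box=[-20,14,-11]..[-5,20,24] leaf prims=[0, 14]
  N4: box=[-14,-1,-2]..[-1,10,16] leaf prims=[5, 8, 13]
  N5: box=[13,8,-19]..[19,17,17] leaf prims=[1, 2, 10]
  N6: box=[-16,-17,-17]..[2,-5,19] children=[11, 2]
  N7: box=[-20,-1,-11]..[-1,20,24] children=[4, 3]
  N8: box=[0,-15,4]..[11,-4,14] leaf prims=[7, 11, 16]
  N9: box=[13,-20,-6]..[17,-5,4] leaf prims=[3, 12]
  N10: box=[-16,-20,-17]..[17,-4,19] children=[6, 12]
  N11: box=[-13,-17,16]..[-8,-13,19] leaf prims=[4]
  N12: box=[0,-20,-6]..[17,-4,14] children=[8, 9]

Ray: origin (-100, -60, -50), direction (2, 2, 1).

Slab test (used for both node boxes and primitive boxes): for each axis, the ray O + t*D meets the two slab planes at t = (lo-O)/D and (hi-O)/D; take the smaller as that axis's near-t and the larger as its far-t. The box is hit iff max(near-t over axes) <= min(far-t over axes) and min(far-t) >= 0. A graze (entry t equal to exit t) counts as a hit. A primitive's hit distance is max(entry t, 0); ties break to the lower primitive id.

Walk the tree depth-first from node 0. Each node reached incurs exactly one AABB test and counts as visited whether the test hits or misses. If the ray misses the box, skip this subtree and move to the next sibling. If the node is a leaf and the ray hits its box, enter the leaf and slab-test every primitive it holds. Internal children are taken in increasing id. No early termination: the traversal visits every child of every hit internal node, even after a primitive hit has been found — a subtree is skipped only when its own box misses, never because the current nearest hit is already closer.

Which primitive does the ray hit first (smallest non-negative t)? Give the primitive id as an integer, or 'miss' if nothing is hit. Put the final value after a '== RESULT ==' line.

Walk:
N0 x:[40,119/2] y:[20,40] z:[31,74] -> hit [40,40], descend [1, 10]
  N1 x:[40,119/2] y:[59/2,40] z:[31,74] -> hit [40,40], descend [5, 7]
    N5 x:[113/2,119/2] y:[34,77/2] z:[31,67] -> miss, prune
    N7 x:[40,99/2] y:[59/2,40] z:[39,74] -> hit [40,40], descend [3, 4]
      N3 x:[40,95/2] y:[37,40] z:[39,74] -> hit [40,40] leaf, test {P0@t=40, P14(miss)}
      N4 x:[43,99/2] y:[59/2,35] z:[48,66] -> miss, prune
  N10 x:[42,117/2] y:[20,28] z:[33,69] -> miss, prune

Visited [0, 1, 5, 7, 3, 4, 10]. Tests: 7 box, 1 leaf. Nearest: P0.

== RESULT ==
0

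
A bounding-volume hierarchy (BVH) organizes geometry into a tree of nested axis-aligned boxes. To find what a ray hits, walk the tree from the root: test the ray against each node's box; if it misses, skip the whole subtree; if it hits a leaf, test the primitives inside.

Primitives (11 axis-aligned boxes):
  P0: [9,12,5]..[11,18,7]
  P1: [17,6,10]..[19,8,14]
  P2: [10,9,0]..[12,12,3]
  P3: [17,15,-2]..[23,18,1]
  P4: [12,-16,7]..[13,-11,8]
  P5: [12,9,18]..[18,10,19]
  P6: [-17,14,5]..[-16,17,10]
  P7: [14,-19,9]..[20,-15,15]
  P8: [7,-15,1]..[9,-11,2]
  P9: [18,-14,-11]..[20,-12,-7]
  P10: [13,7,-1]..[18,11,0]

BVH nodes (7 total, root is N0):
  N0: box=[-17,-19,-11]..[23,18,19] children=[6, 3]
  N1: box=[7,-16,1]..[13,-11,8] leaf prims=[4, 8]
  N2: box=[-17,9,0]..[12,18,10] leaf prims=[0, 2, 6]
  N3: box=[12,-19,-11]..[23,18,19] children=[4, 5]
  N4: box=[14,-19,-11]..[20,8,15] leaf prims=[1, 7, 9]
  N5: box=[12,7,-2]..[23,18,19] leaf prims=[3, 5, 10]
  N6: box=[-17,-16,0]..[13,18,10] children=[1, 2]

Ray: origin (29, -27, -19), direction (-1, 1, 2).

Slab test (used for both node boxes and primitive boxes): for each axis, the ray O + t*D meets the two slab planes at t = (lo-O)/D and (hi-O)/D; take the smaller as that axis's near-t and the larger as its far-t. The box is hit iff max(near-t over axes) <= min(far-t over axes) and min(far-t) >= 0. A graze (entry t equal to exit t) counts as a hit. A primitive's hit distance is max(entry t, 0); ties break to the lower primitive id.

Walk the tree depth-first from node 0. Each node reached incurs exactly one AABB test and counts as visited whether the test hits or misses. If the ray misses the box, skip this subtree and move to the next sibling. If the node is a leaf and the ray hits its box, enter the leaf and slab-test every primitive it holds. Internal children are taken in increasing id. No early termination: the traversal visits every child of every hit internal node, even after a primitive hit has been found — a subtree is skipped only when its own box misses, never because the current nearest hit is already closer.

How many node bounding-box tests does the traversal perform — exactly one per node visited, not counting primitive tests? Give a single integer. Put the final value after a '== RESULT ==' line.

Trace the traversal:
N0 x:[6,46] y:[8,45] z:[4,19] -> hit [8,19], descend [3, 6]
  N3 x:[6,17] y:[8,45] z:[4,19] -> hit [8,17], descend [4, 5]
    N4 x:[9,15] y:[8,35] z:[4,17] -> hit [9,15] leaf, test {P1(miss), P7(miss), P9(miss)}
    N5 x:[6,17] y:[34,45] z:[17/2,19] -> miss, prune
  N6 x:[16,46] y:[11,45] z:[19/2,29/2] -> miss, prune

5 AABB tests over nodes [0, 3, 4, 5, 6]; 1 leaf entered; closest miss.

== RESULT ==
5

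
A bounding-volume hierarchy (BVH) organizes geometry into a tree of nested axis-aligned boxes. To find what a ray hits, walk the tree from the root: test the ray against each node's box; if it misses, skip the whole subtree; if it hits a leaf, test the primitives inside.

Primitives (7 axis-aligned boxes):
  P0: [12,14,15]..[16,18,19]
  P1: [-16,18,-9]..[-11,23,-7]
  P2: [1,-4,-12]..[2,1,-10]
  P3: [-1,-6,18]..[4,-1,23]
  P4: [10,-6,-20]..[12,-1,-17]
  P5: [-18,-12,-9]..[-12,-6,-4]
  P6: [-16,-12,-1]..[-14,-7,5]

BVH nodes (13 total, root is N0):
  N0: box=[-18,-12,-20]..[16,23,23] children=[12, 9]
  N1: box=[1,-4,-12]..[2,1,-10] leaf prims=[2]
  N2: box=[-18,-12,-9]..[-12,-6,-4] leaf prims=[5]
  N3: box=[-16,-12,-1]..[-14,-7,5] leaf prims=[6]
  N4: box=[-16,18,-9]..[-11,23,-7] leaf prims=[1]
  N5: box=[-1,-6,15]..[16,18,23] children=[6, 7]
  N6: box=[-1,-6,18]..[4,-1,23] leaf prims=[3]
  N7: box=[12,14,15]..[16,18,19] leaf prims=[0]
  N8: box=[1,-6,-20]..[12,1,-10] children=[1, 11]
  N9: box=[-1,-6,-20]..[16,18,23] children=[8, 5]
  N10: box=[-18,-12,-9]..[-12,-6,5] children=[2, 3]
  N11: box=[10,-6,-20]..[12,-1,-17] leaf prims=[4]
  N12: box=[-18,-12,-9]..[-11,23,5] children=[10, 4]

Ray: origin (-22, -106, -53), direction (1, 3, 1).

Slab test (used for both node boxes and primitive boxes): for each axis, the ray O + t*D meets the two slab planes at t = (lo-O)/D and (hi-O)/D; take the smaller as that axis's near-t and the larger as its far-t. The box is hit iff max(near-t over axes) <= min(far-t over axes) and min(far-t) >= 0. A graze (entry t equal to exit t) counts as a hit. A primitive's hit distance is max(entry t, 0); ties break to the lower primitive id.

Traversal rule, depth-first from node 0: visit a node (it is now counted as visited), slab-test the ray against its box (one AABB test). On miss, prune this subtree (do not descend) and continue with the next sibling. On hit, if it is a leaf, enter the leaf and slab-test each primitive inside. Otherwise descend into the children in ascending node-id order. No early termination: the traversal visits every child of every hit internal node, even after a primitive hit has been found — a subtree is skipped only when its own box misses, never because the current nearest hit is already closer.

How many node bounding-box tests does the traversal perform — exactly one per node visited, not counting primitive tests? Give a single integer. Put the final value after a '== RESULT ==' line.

Traverse from the root:
N0 x:[4,38] y:[94/3,43] z:[33,76] -> hit [33,38], descend [9, 12]
  N9 x:[21,38] y:[100/3,124/3] z:[33,76] -> hit [100/3,38], descend [5, 8]
    N5 x:[21,38] y:[100/3,124/3] z:[68,76] -> miss, prune
    N8 x:[23,34] y:[100/3,107/3] z:[33,43] -> hit [100/3,34], descend [1, 11]
      N1 x:[23,24] y:[34,107/3] z:[41,43] -> miss, prune
      N11 x:[32,34] y:[100/3,35] z:[33,36] -> hit [100/3,34] leaf, test {P4@t=100/3}
  N12 x:[4,11] y:[94/3,43] z:[44,58] -> miss, prune

Summary -> nodes [0, 9, 5, 8, 1, 11, 12]; box-tests=7; leaf-entries=1; first=P4

== RESULT ==
7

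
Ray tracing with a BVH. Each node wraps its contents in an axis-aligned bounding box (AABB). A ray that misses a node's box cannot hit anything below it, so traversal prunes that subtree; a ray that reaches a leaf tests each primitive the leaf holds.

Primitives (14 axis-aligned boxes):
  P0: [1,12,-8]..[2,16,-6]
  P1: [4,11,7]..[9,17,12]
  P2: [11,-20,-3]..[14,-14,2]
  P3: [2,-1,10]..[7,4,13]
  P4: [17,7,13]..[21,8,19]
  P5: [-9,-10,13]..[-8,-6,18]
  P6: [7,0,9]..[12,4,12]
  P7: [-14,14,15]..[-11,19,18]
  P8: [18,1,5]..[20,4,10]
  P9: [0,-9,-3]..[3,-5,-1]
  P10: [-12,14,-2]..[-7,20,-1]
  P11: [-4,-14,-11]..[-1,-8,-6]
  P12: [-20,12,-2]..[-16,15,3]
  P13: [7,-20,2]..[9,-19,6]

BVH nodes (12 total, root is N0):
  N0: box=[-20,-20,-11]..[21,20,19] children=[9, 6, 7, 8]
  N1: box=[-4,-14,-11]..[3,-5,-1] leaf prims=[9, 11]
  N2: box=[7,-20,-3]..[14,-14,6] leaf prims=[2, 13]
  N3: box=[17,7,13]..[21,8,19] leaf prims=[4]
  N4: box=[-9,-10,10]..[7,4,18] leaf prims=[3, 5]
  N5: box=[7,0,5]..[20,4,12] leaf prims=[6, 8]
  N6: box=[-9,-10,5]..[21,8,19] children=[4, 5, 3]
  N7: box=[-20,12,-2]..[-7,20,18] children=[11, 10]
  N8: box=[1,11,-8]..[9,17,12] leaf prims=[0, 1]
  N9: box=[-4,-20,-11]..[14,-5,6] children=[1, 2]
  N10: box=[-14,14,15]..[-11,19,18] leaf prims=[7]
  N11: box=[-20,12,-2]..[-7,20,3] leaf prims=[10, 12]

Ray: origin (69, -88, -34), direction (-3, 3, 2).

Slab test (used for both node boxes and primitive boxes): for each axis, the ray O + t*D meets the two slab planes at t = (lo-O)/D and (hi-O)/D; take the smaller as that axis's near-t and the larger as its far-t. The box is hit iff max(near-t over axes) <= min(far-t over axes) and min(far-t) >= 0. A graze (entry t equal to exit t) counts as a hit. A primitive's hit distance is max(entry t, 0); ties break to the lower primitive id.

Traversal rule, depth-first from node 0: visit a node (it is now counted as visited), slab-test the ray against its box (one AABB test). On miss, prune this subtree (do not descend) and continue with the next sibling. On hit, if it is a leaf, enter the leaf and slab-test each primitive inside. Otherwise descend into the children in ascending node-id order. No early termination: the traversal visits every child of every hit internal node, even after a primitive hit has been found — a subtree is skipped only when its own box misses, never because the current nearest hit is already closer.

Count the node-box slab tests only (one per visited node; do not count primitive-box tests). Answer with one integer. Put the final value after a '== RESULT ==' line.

Walk:
N0 x:[16,89/3] y:[68/3,36] z:[23/2,53/2] -> hit [68/3,53/2], descend [6, 7, 8, 9]
  N6 x:[16,26] y:[26,32] z:[39/2,53/2] -> hit [26,26], descend [3, 4, 5]
    N3 x:[16,52/3] y:[95/3,32] z:[47/2,53/2] -> miss, prune
    N4 x:[62/3,26] y:[26,92/3] z:[22,26] -> hit [26,26] leaf, test {P3(miss), P5@t=26}
    N5 x:[49/3,62/3] y:[88/3,92/3] z:[39/2,23] -> miss, prune
  N7 x:[76/3,89/3] y:[100/3,36] z:[16,26] -> miss, prune
  N8 x:[20,68/3] y:[33,35] z:[13,23] -> miss, prune
  N9 x:[55/3,73/3] y:[68/3,83/3] z:[23/2,20] -> miss, prune

order=[0, 6, 3, 4, 5, 7, 8, 9]  |boxes|=8  |leaves|=1  hit=P5

== RESULT ==
8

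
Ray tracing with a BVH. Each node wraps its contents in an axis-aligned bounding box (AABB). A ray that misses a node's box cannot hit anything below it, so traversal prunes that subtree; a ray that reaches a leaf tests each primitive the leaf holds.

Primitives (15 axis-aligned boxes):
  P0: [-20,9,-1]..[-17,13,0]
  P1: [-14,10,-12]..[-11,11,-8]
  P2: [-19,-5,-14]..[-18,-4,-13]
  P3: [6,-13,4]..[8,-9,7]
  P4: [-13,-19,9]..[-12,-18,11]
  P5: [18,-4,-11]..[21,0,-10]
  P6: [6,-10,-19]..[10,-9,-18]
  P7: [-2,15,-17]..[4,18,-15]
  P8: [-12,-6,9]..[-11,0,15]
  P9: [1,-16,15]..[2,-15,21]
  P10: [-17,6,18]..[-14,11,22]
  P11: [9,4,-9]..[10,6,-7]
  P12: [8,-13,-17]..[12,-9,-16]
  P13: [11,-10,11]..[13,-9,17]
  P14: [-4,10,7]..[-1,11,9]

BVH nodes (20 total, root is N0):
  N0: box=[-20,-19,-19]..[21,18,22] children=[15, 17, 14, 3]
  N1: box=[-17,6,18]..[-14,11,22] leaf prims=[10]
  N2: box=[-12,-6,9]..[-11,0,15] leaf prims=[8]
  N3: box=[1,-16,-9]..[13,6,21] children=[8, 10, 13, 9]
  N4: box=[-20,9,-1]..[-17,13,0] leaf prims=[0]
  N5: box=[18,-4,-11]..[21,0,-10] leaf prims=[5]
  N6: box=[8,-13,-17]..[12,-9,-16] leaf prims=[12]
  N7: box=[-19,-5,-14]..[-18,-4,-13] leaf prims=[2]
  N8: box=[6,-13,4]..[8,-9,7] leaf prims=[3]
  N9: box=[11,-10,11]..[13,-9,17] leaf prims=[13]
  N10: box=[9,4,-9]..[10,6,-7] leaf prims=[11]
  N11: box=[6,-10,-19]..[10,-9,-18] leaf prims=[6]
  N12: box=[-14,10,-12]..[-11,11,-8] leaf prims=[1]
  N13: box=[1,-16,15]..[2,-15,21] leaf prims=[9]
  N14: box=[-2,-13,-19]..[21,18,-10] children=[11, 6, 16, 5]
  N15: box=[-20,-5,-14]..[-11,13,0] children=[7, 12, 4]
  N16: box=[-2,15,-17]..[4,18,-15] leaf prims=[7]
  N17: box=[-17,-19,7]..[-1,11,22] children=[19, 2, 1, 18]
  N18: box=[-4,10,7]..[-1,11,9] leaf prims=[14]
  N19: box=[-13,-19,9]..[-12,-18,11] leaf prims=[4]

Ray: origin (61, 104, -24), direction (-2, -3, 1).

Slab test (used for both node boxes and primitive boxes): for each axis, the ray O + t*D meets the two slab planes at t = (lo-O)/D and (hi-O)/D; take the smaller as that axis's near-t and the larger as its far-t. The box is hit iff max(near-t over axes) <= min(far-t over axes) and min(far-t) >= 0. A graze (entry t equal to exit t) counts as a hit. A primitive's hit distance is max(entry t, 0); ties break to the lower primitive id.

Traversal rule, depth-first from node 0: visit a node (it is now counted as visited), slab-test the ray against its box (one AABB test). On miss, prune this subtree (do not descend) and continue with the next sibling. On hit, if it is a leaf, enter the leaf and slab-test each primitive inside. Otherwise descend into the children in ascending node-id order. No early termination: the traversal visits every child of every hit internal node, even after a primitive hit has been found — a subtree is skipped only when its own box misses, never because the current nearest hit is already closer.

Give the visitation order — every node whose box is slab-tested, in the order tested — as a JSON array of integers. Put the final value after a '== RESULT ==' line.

Trace the traversal:
N0 x:[20,81/2] y:[86/3,41] z:[5,46] -> hit [86/3,81/2], descend [3, 14, 15, 17]
  N3 x:[24,30] y:[98/3,40] z:[15,45] -> miss, prune
  N14 x:[20,63/2] y:[86/3,39] z:[5,14] -> miss, prune
  N15 x:[36,81/2] y:[91/3,109/3] z:[10,24] -> miss, prune
  N17 x:[31,39] y:[31,41] z:[31,46] -> hit [31,39], descend [1, 2, 18, 19]
    N1 x:[75/2,39] y:[31,98/3] z:[42,46] -> miss, prune
    N2 x:[36,73/2] y:[104/3,110/3] z:[33,39] -> hit [36,73/2] leaf, test {P8@t=36}
    N18 x:[31,65/2] y:[31,94/3] z:[31,33] -> hit [31,94/3] leaf, test {P14@t=31}
    N19 x:[73/2,37] y:[122/3,41] z:[33,35] -> miss, prune

Summary -> nodes [0, 3, 14, 15, 17, 1, 2, 18, 19]; box-tests=9; leaf-entries=2; first=P14

== RESULT ==
[0, 3, 14, 15, 17, 1, 2, 18, 19]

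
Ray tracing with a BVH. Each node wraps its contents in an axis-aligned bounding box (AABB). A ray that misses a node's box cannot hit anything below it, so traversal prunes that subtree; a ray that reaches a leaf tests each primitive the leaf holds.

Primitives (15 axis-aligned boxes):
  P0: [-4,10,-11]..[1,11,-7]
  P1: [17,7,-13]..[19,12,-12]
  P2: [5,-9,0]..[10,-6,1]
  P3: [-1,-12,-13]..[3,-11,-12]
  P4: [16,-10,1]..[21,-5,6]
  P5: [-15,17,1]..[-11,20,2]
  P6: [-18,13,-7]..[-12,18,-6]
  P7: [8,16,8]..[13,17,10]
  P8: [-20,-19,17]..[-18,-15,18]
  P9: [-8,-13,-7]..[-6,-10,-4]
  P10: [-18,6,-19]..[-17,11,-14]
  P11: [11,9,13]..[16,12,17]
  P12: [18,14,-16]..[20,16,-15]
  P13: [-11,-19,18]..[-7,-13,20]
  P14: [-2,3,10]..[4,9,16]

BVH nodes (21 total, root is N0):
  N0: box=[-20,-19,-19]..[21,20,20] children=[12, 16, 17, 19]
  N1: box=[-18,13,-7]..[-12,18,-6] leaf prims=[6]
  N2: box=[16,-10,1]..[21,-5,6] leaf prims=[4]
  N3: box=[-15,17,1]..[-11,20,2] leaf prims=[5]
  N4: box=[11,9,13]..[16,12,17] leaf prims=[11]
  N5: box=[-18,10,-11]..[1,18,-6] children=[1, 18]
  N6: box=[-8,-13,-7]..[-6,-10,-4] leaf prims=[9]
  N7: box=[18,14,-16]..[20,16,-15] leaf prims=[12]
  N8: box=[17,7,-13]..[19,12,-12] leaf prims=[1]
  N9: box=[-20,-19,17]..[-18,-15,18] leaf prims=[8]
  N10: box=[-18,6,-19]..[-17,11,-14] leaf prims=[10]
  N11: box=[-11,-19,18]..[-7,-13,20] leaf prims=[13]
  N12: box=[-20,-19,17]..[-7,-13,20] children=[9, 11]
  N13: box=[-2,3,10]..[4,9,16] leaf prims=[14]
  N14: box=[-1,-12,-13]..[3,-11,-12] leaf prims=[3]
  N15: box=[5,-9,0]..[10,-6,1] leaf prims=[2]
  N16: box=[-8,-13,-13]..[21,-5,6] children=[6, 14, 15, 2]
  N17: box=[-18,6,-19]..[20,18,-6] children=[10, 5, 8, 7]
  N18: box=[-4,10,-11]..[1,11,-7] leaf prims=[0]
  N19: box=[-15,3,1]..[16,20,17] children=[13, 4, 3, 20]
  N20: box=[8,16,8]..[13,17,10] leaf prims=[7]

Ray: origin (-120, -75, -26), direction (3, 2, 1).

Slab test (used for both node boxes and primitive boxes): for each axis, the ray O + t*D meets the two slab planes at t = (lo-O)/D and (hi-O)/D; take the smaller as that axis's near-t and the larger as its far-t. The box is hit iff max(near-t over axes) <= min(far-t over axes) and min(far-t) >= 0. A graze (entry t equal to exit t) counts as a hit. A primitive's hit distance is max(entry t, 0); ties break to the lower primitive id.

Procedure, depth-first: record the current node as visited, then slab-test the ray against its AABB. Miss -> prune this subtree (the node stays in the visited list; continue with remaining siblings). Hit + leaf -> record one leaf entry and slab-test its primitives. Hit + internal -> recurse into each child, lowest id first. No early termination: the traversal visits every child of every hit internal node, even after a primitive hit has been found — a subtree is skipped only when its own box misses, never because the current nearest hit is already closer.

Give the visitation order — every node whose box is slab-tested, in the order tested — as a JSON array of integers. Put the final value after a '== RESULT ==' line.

Traverse from the root:
N0 x:[100/3,47] y:[28,95/2] z:[7,46] -> hit [100/3,46], descend [12, 16, 17, 19]
  N12 x:[100/3,113/3] y:[28,31] z:[43,46] -> miss, prune
  N16 x:[112/3,47] y:[31,35] z:[13,32] -> miss, prune
  N17 x:[34,140/3] y:[81/2,93/2] z:[7,20] -> miss, prune
  N19 x:[35,136/3] y:[39,95/2] z:[27,43] -> hit [39,43], descend [3, 4, 13, 20]
    N3 x:[35,109/3] y:[46,95/2] z:[27,28] -> miss, prune
    N4 x:[131/3,136/3] y:[42,87/2] z:[39,43] -> miss, prune
    N13 x:[118/3,124/3] y:[39,42] z:[36,42] -> hit [118/3,124/3] leaf, test {P14@t=118/3}
    N20 x:[128/3,133/3] y:[91/2,46] z:[34,36] -> miss, prune

Visited [0, 12, 16, 17, 19, 3, 4, 13, 20]. Tests: 9 box, 1 leaf. Nearest: P14.

== RESULT ==
[0, 12, 16, 17, 19, 3, 4, 13, 20]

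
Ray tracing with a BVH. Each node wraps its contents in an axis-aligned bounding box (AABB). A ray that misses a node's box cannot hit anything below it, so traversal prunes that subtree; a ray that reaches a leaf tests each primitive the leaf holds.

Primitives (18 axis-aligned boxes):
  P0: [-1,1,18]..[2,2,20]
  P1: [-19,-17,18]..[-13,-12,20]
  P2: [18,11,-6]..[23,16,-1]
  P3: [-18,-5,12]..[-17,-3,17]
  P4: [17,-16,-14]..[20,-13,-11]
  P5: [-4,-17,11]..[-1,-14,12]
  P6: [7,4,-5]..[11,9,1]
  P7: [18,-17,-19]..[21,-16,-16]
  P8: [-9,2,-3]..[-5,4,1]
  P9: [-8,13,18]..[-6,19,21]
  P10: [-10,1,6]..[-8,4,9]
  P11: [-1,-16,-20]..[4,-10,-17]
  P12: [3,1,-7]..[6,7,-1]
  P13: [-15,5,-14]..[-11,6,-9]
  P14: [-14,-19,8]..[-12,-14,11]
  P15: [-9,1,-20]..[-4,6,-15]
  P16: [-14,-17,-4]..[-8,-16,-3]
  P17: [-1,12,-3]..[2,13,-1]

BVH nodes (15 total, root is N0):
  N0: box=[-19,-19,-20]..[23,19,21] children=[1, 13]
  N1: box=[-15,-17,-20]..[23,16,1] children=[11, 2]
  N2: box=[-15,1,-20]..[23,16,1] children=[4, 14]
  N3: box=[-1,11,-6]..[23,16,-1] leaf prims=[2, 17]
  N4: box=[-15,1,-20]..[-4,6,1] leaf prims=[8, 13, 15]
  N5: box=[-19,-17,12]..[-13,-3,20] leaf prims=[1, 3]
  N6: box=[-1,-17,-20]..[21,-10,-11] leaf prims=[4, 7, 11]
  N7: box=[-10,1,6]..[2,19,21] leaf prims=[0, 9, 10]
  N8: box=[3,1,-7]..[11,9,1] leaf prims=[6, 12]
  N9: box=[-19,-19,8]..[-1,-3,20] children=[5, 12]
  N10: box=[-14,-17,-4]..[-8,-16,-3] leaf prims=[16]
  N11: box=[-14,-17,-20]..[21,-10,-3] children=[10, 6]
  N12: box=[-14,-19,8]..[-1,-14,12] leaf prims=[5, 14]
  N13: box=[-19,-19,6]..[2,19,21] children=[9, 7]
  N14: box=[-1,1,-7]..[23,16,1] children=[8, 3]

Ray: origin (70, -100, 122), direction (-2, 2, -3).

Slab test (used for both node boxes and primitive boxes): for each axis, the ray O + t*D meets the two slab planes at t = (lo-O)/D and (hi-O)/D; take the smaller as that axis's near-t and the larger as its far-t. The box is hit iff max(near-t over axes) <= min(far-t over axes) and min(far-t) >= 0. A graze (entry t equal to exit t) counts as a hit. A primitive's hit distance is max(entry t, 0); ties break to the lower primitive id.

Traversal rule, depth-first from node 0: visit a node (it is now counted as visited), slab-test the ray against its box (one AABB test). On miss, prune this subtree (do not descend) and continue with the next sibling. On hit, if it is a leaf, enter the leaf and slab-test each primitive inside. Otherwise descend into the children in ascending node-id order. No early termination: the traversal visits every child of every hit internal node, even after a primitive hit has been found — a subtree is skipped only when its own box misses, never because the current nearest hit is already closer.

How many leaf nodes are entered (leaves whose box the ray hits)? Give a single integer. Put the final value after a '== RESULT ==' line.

Walk:
N0 x:[47/2,89/2] y:[81/2,119/2] z:[101/3,142/3] -> hit [81/2,89/2], descend [1, 13]
  N1 x:[47/2,85/2] y:[83/2,58] z:[121/3,142/3] -> hit [83/2,85/2], descend [2, 11]
    N2 x:[47/2,85/2] y:[101/2,58] z:[121/3,142/3] -> miss, prune
    N11 x:[49/2,42] y:[83/2,45] z:[125/3,142/3] -> hit [125/3,42], descend [6, 10]
      N6 x:[49/2,71/2] y:[83/2,45] z:[133/3,142/3] -> miss, prune
      N10 x:[39,42] y:[83/2,42] z:[125/3,42] -> hit [125/3,42] leaf, test {P16@t=125/3}
  N13 x:[34,89/2] y:[81/2,119/2] z:[101/3,116/3] -> miss, prune

Visited [0, 1, 2, 11, 6, 10, 13]. Tests: 7 box, 1 leaf. Nearest: P16.

== RESULT ==
1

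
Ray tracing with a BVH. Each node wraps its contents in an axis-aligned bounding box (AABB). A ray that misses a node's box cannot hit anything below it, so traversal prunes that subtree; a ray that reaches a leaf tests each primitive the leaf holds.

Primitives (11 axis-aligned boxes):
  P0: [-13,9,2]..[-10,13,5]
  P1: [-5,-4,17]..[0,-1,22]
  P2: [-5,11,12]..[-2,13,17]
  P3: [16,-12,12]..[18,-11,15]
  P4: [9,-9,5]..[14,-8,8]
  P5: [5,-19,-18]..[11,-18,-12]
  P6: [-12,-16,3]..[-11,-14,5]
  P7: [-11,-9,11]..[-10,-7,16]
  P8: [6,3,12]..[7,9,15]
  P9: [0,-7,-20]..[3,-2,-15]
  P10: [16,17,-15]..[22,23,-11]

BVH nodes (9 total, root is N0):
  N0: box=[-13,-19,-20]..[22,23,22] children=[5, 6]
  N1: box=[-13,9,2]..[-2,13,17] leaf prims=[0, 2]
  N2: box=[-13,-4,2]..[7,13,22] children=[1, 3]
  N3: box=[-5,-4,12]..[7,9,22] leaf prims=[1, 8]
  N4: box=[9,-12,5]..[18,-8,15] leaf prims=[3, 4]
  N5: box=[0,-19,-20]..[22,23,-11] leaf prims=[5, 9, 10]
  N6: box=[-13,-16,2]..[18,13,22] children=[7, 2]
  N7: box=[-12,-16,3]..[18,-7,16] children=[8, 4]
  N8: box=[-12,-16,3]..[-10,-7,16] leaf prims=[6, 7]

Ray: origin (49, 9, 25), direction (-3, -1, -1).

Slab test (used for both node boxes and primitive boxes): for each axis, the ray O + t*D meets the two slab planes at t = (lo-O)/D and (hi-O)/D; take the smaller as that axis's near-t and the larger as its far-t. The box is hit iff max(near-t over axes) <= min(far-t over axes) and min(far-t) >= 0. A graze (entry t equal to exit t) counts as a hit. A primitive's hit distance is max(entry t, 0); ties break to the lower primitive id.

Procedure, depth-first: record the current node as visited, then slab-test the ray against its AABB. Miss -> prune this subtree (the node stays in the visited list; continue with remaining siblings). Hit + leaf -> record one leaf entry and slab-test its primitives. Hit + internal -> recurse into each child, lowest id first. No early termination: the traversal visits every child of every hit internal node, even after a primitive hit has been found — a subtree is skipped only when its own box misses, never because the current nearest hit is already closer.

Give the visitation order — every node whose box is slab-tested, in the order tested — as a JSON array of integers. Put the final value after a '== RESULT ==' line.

Trace the traversal:
N0 x:[9,62/3] y:[-14,28] z:[3,45] -> hit [9,62/3], descend [5, 6]
  N5 x:[9,49/3] y:[-14,28] z:[36,45] -> miss, prune
  N6 x:[31/3,62/3] y:[-4,25] z:[3,23] -> hit [31/3,62/3], descend [2, 7]
    N2 x:[14,62/3] y:[-4,13] z:[3,23] -> miss, prune
    N7 x:[31/3,61/3] y:[16,25] z:[9,22] -> hit [16,61/3], descend [4, 8]
      N4 x:[31/3,40/3] y:[17,21] z:[10,20] -> miss, prune
      N8 x:[59/3,61/3] y:[16,25] z:[9,22] -> hit [59/3,61/3] leaf, test {P6(miss), P7(miss)}

Summary -> nodes [0, 5, 6, 2, 7, 4, 8]; box-tests=7; leaf-entries=1; first=miss

== RESULT ==
[0, 5, 6, 2, 7, 4, 8]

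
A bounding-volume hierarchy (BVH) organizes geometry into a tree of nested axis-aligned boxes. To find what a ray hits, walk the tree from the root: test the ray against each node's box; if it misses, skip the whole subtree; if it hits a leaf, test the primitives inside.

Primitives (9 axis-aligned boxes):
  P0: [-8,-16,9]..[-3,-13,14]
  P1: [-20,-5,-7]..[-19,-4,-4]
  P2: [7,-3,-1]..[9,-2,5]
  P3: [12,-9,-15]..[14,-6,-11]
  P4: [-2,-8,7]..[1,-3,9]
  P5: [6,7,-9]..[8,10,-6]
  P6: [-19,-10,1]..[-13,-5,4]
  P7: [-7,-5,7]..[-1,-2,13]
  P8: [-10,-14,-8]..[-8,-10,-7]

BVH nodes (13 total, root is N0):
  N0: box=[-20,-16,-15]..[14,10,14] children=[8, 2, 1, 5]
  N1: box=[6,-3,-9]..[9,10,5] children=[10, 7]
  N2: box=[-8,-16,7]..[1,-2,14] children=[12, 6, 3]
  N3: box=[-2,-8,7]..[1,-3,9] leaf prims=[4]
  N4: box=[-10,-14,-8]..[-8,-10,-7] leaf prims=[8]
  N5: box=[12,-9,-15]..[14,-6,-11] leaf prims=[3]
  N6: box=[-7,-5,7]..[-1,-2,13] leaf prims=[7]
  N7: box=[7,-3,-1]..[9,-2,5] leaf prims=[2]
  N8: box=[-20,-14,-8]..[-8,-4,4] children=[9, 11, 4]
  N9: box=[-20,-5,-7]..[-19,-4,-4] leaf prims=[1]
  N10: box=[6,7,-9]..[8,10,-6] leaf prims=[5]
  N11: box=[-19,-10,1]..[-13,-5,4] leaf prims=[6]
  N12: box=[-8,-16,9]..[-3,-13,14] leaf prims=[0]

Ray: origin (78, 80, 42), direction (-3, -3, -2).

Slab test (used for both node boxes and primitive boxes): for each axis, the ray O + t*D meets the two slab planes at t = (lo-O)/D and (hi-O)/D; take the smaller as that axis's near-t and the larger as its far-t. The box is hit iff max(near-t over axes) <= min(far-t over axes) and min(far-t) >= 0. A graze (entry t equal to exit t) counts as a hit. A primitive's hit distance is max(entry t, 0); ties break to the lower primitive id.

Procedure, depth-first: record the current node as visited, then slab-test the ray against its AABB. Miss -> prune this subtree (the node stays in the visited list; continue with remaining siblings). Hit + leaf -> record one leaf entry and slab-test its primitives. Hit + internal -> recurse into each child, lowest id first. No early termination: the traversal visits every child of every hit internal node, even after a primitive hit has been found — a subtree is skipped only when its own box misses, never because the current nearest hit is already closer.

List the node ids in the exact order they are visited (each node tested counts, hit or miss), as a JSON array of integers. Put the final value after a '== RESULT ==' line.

Trace the traversal:
N0 x:[64/3,98/3] y:[70/3,32] z:[14,57/2] -> hit [70/3,57/2], descend [1, 2, 5, 8]
  N1 x:[23,24] y:[70/3,83/3] z:[37/2,51/2] -> hit [70/3,24], descend [7, 10]
    N7 x:[23,71/3] y:[82/3,83/3] z:[37/2,43/2] -> miss, prune
    N10 x:[70/3,24] y:[70/3,73/3] z:[24,51/2] -> hit [24,24] leaf, test {P5@t=24}
  N2 x:[77/3,86/3] y:[82/3,32] z:[14,35/2] -> miss, prune
  N5 x:[64/3,22] y:[86/3,89/3] z:[53/2,57/2] -> miss, prune
  N8 x:[86/3,98/3] y:[28,94/3] z:[19,25] -> miss, prune

7 AABB tests over nodes [0, 1, 7, 10, 2, 5, 8]; 1 leaf entered; closest P5.

== RESULT ==
[0, 1, 7, 10, 2, 5, 8]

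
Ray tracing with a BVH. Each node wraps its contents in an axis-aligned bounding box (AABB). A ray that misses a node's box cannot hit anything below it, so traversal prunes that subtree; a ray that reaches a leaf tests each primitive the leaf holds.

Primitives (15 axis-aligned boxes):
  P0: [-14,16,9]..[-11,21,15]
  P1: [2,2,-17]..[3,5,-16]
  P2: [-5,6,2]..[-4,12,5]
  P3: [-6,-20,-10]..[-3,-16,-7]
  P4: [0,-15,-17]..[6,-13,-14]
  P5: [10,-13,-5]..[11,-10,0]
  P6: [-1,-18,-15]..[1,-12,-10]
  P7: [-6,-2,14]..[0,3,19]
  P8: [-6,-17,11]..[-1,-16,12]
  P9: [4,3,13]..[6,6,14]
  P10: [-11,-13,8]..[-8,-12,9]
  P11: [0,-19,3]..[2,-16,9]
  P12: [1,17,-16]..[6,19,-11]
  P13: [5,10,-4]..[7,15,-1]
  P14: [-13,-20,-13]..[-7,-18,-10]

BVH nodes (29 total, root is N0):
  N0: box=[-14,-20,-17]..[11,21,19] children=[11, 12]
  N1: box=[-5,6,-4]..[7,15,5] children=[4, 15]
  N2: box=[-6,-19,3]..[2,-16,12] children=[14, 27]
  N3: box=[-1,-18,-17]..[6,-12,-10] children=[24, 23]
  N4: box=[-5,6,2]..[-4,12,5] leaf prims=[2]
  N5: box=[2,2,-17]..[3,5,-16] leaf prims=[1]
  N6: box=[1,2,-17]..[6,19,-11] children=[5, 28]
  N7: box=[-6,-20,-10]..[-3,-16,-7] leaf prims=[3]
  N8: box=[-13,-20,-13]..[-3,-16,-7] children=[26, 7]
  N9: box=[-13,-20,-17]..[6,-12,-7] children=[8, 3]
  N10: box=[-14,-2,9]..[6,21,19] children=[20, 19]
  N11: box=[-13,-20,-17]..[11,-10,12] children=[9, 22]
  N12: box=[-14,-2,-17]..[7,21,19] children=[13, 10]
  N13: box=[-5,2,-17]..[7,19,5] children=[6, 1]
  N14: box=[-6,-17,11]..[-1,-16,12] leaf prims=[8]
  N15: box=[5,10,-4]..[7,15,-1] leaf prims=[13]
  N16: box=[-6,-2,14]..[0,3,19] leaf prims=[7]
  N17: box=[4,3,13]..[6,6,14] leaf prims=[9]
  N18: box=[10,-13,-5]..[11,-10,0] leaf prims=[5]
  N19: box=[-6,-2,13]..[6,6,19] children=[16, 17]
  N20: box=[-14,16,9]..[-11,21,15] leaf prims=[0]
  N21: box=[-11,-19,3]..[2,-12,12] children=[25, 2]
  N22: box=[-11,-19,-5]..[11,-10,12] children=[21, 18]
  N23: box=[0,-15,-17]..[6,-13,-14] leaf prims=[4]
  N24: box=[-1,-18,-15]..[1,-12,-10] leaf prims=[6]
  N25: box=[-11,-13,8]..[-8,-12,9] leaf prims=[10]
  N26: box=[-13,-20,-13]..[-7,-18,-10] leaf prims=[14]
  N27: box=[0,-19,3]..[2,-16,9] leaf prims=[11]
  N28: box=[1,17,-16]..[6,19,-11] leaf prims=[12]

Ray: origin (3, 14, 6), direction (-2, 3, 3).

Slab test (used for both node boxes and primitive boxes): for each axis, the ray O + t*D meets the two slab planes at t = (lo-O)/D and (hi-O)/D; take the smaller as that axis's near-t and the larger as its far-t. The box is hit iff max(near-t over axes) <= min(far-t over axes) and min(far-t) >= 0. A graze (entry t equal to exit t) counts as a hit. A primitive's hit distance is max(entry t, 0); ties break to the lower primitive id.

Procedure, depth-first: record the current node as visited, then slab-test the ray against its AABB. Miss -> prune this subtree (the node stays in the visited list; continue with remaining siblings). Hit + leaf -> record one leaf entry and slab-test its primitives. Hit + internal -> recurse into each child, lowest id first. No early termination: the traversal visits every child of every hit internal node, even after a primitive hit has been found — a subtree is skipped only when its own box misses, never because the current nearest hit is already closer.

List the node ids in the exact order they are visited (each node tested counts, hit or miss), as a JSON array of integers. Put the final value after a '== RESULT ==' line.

Trace the traversal:
N0 x:[-4,17/2] y:[-34/3,7/3] z:[-23/3,13/3] -> hit [-4,7/3], descend [11, 12]
  N11 x:[-4,8] y:[-34/3,-8] z:[-23/3,2] -> miss, prune
  N12 x:[-2,17/2] y:[-16/3,7/3] z:[-23/3,13/3] -> hit [-2,7/3], descend [10, 13]
    N10 x:[-3/2,17/2] y:[-16/3,7/3] z:[1,13/3] -> hit [1,7/3], descend [19, 20]
      N19 x:[-3/2,9/2] y:[-16/3,-8/3] z:[7/3,13/3] -> miss, prune
      N20 x:[7,17/2] y:[2/3,7/3] z:[1,3] -> miss, prune
    N13 x:[-2,4] y:[-4,5/3] z:[-23/3,-1/3] -> miss, prune

7 AABB tests over nodes [0, 11, 12, 10, 19, 20, 13]; 0 leaves entered; closest miss.

== RESULT ==
[0, 11, 12, 10, 19, 20, 13]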